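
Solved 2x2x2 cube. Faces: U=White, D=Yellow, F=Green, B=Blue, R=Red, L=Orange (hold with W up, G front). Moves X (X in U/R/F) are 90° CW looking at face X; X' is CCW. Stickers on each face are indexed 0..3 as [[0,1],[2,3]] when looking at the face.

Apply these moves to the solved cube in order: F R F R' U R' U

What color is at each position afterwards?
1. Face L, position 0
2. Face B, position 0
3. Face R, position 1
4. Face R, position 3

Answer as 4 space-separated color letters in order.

After move 1 (F): F=GGGG U=WWOO R=WRWR D=RRYY L=OYOY
After move 2 (R): R=WWRR U=WGOG F=GRGY D=RBYB B=OBWB
After move 3 (F): F=GGYR U=WGYY R=OWGR D=RWYB L=OROB
After move 4 (R'): R=WROG U=WWYO F=GGYY D=RGYR B=BBWB
After move 5 (U): U=YWOW F=WRYY R=BBOG B=ORWB L=GGOB
After move 6 (R'): R=BGBO U=YWOO F=WWYW D=RRYY B=RRGB
After move 7 (U): U=OYOW F=BGYW R=RRBO B=GGGB L=WWOB
Query 1: L[0] = W
Query 2: B[0] = G
Query 3: R[1] = R
Query 4: R[3] = O

Answer: W G R O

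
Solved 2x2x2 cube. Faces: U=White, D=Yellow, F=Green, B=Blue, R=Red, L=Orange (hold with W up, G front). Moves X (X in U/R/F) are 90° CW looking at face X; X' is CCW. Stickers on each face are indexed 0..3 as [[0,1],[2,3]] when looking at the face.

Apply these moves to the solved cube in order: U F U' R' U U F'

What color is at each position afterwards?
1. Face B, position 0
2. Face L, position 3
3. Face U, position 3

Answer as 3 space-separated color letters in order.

Answer: G B G

Derivation:
After move 1 (U): U=WWWW F=RRGG R=BBRR B=OOBB L=GGOO
After move 2 (F): F=GRGR U=WWOG R=WBWR D=RBYY L=GYOY
After move 3 (U'): U=WGWO F=GYGR R=GRWR B=WBBB L=OOOY
After move 4 (R'): R=RRGW U=WBWW F=GGGO D=RYYR B=YBBB
After move 5 (U): U=WWWB F=RRGO R=YBGW B=OOBB L=GGOY
After move 6 (U): U=WWBW F=YBGO R=OOGW B=GGBB L=RROY
After move 7 (F'): F=BOYG U=WWOG R=YORW D=RYYR L=RWOB
Query 1: B[0] = G
Query 2: L[3] = B
Query 3: U[3] = G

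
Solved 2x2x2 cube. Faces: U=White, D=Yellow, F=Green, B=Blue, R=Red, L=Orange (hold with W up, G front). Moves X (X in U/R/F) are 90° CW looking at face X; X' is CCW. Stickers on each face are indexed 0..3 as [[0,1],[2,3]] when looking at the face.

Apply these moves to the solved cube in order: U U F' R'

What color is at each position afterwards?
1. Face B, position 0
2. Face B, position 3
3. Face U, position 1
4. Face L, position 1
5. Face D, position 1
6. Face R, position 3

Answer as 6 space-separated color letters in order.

After move 1 (U): U=WWWW F=RRGG R=BBRR B=OOBB L=GGOO
After move 2 (U): U=WWWW F=BBGG R=OORR B=GGBB L=RROO
After move 3 (F'): F=BGBG U=WWOR R=YOYR D=ROYY L=RWOW
After move 4 (R'): R=ORYY U=WBOG F=BWBR D=RGYG B=YGOB
Query 1: B[0] = Y
Query 2: B[3] = B
Query 3: U[1] = B
Query 4: L[1] = W
Query 5: D[1] = G
Query 6: R[3] = Y

Answer: Y B B W G Y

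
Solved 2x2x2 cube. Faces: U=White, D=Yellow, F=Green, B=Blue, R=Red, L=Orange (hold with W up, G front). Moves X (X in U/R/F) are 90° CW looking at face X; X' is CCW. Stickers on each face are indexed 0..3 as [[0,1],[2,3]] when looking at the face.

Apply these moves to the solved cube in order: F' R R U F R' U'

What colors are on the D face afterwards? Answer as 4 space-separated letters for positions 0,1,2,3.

After move 1 (F'): F=GGGG U=WWRR R=YRYR D=OOYY L=OWOW
After move 2 (R): R=YYRR U=WGRG F=GOGY D=OBYB B=RBWB
After move 3 (R): R=RYRY U=WORY F=GBGB D=OWYR B=GBGB
After move 4 (U): U=RWYO F=RYGB R=GBRY B=OWGB L=GBOW
After move 5 (F): F=GRBY U=RWWB R=YBOY D=RGYR L=GOOW
After move 6 (R'): R=BYYO U=RGWO F=GWBB D=RRYY B=RWGB
After move 7 (U'): U=GORW F=GOBB R=GWYO B=BYGB L=RWOW
Query: D face = RRYY

Answer: R R Y Y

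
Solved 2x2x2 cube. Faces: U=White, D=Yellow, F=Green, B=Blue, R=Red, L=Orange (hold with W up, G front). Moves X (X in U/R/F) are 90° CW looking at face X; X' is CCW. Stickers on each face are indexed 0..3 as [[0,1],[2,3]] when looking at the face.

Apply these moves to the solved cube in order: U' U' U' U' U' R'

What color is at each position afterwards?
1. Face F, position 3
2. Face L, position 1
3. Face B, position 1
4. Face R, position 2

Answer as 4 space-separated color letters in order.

After move 1 (U'): U=WWWW F=OOGG R=GGRR B=RRBB L=BBOO
After move 2 (U'): U=WWWW F=BBGG R=OORR B=GGBB L=RROO
After move 3 (U'): U=WWWW F=RRGG R=BBRR B=OOBB L=GGOO
After move 4 (U'): U=WWWW F=GGGG R=RRRR B=BBBB L=OOOO
After move 5 (U'): U=WWWW F=OOGG R=GGRR B=RRBB L=BBOO
After move 6 (R'): R=GRGR U=WBWR F=OWGW D=YOYG B=YRYB
Query 1: F[3] = W
Query 2: L[1] = B
Query 3: B[1] = R
Query 4: R[2] = G

Answer: W B R G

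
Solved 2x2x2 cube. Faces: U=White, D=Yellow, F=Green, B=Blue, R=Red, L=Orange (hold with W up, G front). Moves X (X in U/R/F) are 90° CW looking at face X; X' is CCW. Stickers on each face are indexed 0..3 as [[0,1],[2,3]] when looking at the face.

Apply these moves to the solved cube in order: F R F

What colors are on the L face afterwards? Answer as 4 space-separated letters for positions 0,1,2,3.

After move 1 (F): F=GGGG U=WWOO R=WRWR D=RRYY L=OYOY
After move 2 (R): R=WWRR U=WGOG F=GRGY D=RBYB B=OBWB
After move 3 (F): F=GGYR U=WGYY R=OWGR D=RWYB L=OROB
Query: L face = OROB

Answer: O R O B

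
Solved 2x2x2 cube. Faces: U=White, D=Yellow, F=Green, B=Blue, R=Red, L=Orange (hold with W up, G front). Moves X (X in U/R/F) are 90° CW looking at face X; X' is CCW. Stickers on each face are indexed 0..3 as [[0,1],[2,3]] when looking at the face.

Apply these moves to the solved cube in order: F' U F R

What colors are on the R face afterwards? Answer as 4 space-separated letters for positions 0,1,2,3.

Answer: W R R B

Derivation:
After move 1 (F'): F=GGGG U=WWRR R=YRYR D=OOYY L=OWOW
After move 2 (U): U=RWRW F=YRGG R=BBYR B=OWBB L=GGOW
After move 3 (F): F=GYGR U=RWWG R=RBWR D=YBYY L=GOOO
After move 4 (R): R=WRRB U=RYWR F=GBGY D=YBYO B=GWWB
Query: R face = WRRB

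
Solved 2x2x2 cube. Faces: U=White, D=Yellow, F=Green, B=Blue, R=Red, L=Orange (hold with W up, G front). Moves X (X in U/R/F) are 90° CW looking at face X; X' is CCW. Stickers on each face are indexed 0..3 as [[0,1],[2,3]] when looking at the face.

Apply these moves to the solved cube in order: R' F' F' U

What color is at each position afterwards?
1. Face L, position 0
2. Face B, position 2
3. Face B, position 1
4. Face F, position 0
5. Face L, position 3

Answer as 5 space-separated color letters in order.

Answer: W Y R O R

Derivation:
After move 1 (R'): R=RRRR U=WBWB F=GWGW D=YGYG B=YBYB
After move 2 (F'): F=WWGG U=WBRR R=GRYR D=OOYG L=OBOW
After move 3 (F'): F=WGWG U=WBGY R=OROR D=BWYG L=OROR
After move 4 (U): U=GWYB F=ORWG R=YBOR B=ORYB L=WGOR
Query 1: L[0] = W
Query 2: B[2] = Y
Query 3: B[1] = R
Query 4: F[0] = O
Query 5: L[3] = R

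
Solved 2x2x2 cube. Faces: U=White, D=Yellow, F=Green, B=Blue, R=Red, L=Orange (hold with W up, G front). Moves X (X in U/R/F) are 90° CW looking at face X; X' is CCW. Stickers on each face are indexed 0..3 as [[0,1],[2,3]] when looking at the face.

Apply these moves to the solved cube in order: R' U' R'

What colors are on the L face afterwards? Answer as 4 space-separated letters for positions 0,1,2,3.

Answer: Y B O O

Derivation:
After move 1 (R'): R=RRRR U=WBWB F=GWGW D=YGYG B=YBYB
After move 2 (U'): U=BBWW F=OOGW R=GWRR B=RRYB L=YBOO
After move 3 (R'): R=WRGR U=BYWR F=OBGW D=YOYW B=GRGB
Query: L face = YBOO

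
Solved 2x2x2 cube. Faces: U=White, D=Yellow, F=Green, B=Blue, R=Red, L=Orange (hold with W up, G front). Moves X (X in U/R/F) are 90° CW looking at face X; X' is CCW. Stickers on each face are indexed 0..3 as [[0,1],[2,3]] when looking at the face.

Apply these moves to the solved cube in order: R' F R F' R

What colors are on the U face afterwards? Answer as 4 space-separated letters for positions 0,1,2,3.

Answer: W G B W

Derivation:
After move 1 (R'): R=RRRR U=WBWB F=GWGW D=YGYG B=YBYB
After move 2 (F): F=GGWW U=WBOO R=WRBR D=RRYG L=OYOG
After move 3 (R): R=BWRR U=WGOW F=GRWG D=RYYY B=OBBB
After move 4 (F'): F=RGGW U=WGBR R=YWRR D=YGYY L=OWOO
After move 5 (R): R=RYRW U=WGBW F=RGGY D=YBYO B=RBGB
Query: U face = WGBW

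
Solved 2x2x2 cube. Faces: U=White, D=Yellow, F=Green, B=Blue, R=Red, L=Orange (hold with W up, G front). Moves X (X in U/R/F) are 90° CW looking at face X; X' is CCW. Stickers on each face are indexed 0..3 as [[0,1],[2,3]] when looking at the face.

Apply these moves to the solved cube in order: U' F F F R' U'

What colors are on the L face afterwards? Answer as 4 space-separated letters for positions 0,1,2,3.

After move 1 (U'): U=WWWW F=OOGG R=GGRR B=RRBB L=BBOO
After move 2 (F): F=GOGO U=WWOB R=WGWR D=RGYY L=BYOY
After move 3 (F): F=GGOO U=WWYY R=OGBR D=WWYY L=BROG
After move 4 (F): F=OGOG U=WWGR R=YGYR D=BOYY L=BWOW
After move 5 (R'): R=GRYY U=WBGR F=OWOR D=BGYG B=YROB
After move 6 (U'): U=BRWG F=BWOR R=OWYY B=GROB L=YROW
Query: L face = YROW

Answer: Y R O W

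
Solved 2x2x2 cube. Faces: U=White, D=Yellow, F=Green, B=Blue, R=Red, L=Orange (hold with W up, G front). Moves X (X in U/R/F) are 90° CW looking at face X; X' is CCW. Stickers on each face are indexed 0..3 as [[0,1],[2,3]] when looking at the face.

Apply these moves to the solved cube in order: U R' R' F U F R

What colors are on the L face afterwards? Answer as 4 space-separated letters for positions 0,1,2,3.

After move 1 (U): U=WWWW F=RRGG R=BBRR B=OOBB L=GGOO
After move 2 (R'): R=BRBR U=WBWO F=RWGW D=YRYG B=YOYB
After move 3 (R'): R=RRBB U=WYWY F=RBGO D=YWYW B=GORB
After move 4 (F): F=GROB U=WYOG R=WRYB D=BRYW L=GYOW
After move 5 (U): U=OWGY F=WROB R=GOYB B=GYRB L=GROW
After move 6 (F): F=OWBR U=OWWR R=GOYB D=YGYW L=GBOR
After move 7 (R): R=YGBO U=OWWR F=OGBW D=YRYG B=RYWB
Query: L face = GBOR

Answer: G B O R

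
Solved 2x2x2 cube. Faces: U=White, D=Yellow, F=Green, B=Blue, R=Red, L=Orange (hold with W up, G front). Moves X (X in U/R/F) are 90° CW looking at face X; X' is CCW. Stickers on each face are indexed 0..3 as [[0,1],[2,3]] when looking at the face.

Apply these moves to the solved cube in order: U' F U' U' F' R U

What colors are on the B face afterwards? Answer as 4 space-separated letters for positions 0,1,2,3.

Answer: W W O B

Derivation:
After move 1 (U'): U=WWWW F=OOGG R=GGRR B=RRBB L=BBOO
After move 2 (F): F=GOGO U=WWOB R=WGWR D=RGYY L=BYOY
After move 3 (U'): U=WBWO F=BYGO R=GOWR B=WGBB L=RROY
After move 4 (U'): U=BOWW F=RRGO R=BYWR B=GOBB L=WGOY
After move 5 (F'): F=RORG U=BOBW R=GYRR D=GYYY L=WWOW
After move 6 (R): R=RGRY U=BOBG F=RYRY D=GBYG B=WOOB
After move 7 (U): U=BBGO F=RGRY R=WORY B=WWOB L=RYOW
Query: B face = WWOB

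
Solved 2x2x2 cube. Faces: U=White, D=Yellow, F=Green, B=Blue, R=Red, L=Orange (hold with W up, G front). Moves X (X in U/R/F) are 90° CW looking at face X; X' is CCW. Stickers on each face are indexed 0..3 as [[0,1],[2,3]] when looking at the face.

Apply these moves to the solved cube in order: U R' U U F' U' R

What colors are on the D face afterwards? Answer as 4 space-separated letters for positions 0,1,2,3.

Answer: R Y Y R

Derivation:
After move 1 (U): U=WWWW F=RRGG R=BBRR B=OOBB L=GGOO
After move 2 (R'): R=BRBR U=WBWO F=RWGW D=YRYG B=YOYB
After move 3 (U): U=WWOB F=BRGW R=YOBR B=GGYB L=RWOO
After move 4 (U): U=OWBW F=YOGW R=GGBR B=RWYB L=BROO
After move 5 (F'): F=OWYG U=OWGB R=RGYR D=ROYG L=BWOB
After move 6 (U'): U=WBOG F=BWYG R=OWYR B=RGYB L=RWOB
After move 7 (R): R=YORW U=WWOG F=BOYG D=RYYR B=GGBB
Query: D face = RYYR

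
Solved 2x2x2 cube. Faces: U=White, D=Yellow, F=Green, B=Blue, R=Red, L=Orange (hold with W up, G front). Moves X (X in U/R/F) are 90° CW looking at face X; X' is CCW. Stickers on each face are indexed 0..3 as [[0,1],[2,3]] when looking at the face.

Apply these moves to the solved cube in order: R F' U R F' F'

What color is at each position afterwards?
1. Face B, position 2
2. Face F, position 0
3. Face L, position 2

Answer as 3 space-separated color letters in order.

After move 1 (R): R=RRRR U=WGWG F=GYGY D=YBYB B=WBWB
After move 2 (F'): F=YYGG U=WGRR R=BRYR D=OOYB L=OGOW
After move 3 (U): U=RWRG F=BRGG R=WBYR B=OGWB L=YYOW
After move 4 (R): R=YWRB U=RRRG F=BOGB D=OWYO B=GGWB
After move 5 (F'): F=OBBG U=RRYR R=WWOB D=YWYO L=YGOR
After move 6 (F'): F=BGOB U=RRWO R=WWYB D=GRYO L=YROY
Query 1: B[2] = W
Query 2: F[0] = B
Query 3: L[2] = O

Answer: W B O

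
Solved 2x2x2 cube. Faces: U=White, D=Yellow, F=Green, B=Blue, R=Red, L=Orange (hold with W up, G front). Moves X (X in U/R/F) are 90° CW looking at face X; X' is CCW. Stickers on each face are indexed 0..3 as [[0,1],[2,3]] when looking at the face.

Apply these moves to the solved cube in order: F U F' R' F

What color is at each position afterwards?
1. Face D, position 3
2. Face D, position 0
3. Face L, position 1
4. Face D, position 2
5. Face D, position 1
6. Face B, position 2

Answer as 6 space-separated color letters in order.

After move 1 (F): F=GGGG U=WWOO R=WRWR D=RRYY L=OYOY
After move 2 (U): U=OWOW F=WRGG R=BBWR B=OYBB L=GGOY
After move 3 (F'): F=RGWG U=OWBW R=RBRR D=GYYY L=GWOO
After move 4 (R'): R=BRRR U=OBBO F=RWWW D=GGYG B=YYYB
After move 5 (F): F=WRWW U=OBOW R=BROR D=RBYG L=GGOG
Query 1: D[3] = G
Query 2: D[0] = R
Query 3: L[1] = G
Query 4: D[2] = Y
Query 5: D[1] = B
Query 6: B[2] = Y

Answer: G R G Y B Y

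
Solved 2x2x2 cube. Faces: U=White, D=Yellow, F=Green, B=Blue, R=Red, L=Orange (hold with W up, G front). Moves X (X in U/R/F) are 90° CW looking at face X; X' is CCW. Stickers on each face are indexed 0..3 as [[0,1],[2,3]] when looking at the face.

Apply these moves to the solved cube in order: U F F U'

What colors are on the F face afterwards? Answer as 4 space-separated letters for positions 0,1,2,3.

Answer: G R R R

Derivation:
After move 1 (U): U=WWWW F=RRGG R=BBRR B=OOBB L=GGOO
After move 2 (F): F=GRGR U=WWOG R=WBWR D=RBYY L=GYOY
After move 3 (F): F=GGRR U=WWYY R=OBGR D=WWYY L=GROB
After move 4 (U'): U=WYWY F=GRRR R=GGGR B=OBBB L=OOOB
Query: F face = GRRR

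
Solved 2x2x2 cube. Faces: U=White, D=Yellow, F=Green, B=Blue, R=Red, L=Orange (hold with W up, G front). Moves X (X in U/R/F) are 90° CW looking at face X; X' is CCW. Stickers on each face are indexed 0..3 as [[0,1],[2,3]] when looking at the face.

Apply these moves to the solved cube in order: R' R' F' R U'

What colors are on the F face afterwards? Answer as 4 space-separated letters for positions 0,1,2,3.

Answer: O Y G W

Derivation:
After move 1 (R'): R=RRRR U=WBWB F=GWGW D=YGYG B=YBYB
After move 2 (R'): R=RRRR U=WYWY F=GBGB D=YWYW B=GBGB
After move 3 (F'): F=BBGG U=WYRR R=WRYR D=OOYW L=OYOW
After move 4 (R): R=YWRR U=WBRG F=BOGW D=OGYG B=RBYB
After move 5 (U'): U=BGWR F=OYGW R=BORR B=YWYB L=RBOW
Query: F face = OYGW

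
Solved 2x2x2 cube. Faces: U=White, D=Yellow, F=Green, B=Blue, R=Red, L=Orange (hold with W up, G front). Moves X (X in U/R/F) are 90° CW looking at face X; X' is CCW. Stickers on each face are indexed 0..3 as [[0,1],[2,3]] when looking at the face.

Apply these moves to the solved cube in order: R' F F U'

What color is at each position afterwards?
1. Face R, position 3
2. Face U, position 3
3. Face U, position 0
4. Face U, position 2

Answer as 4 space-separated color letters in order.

Answer: R G B W

Derivation:
After move 1 (R'): R=RRRR U=WBWB F=GWGW D=YGYG B=YBYB
After move 2 (F): F=GGWW U=WBOO R=WRBR D=RRYG L=OYOG
After move 3 (F): F=WGWG U=WBGY R=OROR D=BWYG L=OROR
After move 4 (U'): U=BYWG F=ORWG R=WGOR B=ORYB L=YBOR
Query 1: R[3] = R
Query 2: U[3] = G
Query 3: U[0] = B
Query 4: U[2] = W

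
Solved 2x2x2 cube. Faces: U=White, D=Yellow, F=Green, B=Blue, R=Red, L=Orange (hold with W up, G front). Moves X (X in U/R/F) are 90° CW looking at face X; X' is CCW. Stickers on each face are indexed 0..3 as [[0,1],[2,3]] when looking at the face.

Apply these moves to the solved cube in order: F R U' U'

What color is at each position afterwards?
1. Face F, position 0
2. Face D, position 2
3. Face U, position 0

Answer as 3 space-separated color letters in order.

Answer: O Y G

Derivation:
After move 1 (F): F=GGGG U=WWOO R=WRWR D=RRYY L=OYOY
After move 2 (R): R=WWRR U=WGOG F=GRGY D=RBYB B=OBWB
After move 3 (U'): U=GGWO F=OYGY R=GRRR B=WWWB L=OBOY
After move 4 (U'): U=GOGW F=OBGY R=OYRR B=GRWB L=WWOY
Query 1: F[0] = O
Query 2: D[2] = Y
Query 3: U[0] = G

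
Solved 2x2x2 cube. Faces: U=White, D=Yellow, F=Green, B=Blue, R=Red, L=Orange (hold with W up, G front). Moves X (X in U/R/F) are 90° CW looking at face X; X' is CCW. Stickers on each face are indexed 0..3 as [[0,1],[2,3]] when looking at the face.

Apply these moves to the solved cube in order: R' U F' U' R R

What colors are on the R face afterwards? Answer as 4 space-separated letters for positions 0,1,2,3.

After move 1 (R'): R=RRRR U=WBWB F=GWGW D=YGYG B=YBYB
After move 2 (U): U=WWBB F=RRGW R=YBRR B=OOYB L=GWOO
After move 3 (F'): F=RWRG U=WWYR R=GBYR D=WOYG L=GBOB
After move 4 (U'): U=WRWY F=GBRG R=RWYR B=GBYB L=OOOB
After move 5 (R): R=YRRW U=WBWG F=GORG D=WYYG B=YBRB
After move 6 (R): R=RYWR U=WOWG F=GYRG D=WRYY B=GBBB
Query: R face = RYWR

Answer: R Y W R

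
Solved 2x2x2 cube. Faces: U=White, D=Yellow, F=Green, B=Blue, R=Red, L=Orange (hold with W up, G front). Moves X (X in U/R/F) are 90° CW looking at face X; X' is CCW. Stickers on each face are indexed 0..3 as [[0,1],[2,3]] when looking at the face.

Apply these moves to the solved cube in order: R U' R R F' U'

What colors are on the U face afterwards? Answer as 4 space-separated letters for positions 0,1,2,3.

After move 1 (R): R=RRRR U=WGWG F=GYGY D=YBYB B=WBWB
After move 2 (U'): U=GGWW F=OOGY R=GYRR B=RRWB L=WBOO
After move 3 (R): R=RGRY U=GOWY F=OBGB D=YWYR B=WRGB
After move 4 (R): R=RRYG U=GBWB F=OWGR D=YGYW B=YROB
After move 5 (F'): F=WROG U=GBRY R=GRYG D=BOYW L=WBOW
After move 6 (U'): U=BYGR F=WBOG R=WRYG B=GROB L=YROW
Query: U face = BYGR

Answer: B Y G R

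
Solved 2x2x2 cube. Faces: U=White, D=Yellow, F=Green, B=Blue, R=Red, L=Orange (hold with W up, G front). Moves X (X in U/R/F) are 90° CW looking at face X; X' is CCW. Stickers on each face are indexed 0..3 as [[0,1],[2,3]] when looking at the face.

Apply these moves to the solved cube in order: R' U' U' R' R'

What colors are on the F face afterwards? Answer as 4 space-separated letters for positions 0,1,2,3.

After move 1 (R'): R=RRRR U=WBWB F=GWGW D=YGYG B=YBYB
After move 2 (U'): U=BBWW F=OOGW R=GWRR B=RRYB L=YBOO
After move 3 (U'): U=BWBW F=YBGW R=OORR B=GWYB L=RROO
After move 4 (R'): R=OROR U=BYBG F=YWGW D=YBYW B=GWGB
After move 5 (R'): R=RROO U=BGBG F=YYGG D=YWYW B=WWBB
Query: F face = YYGG

Answer: Y Y G G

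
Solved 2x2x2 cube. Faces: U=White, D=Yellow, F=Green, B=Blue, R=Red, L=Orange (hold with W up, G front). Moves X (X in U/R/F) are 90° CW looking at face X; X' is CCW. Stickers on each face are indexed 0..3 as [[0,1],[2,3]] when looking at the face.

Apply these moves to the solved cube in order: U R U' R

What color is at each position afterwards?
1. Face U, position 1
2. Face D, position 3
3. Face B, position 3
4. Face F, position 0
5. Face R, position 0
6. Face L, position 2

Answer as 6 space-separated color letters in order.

Answer: G R B G R O

Derivation:
After move 1 (U): U=WWWW F=RRGG R=BBRR B=OOBB L=GGOO
After move 2 (R): R=RBRB U=WRWG F=RYGY D=YBYO B=WOWB
After move 3 (U'): U=RGWW F=GGGY R=RYRB B=RBWB L=WOOO
After move 4 (R): R=RRBY U=RGWY F=GBGO D=YWYR B=WBGB
Query 1: U[1] = G
Query 2: D[3] = R
Query 3: B[3] = B
Query 4: F[0] = G
Query 5: R[0] = R
Query 6: L[2] = O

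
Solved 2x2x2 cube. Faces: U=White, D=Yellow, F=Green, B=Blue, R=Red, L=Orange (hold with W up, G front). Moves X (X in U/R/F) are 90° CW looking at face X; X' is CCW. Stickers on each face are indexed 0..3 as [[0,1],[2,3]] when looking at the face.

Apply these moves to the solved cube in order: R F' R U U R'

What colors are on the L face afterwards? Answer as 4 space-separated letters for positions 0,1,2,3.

After move 1 (R): R=RRRR U=WGWG F=GYGY D=YBYB B=WBWB
After move 2 (F'): F=YYGG U=WGRR R=BRYR D=OOYB L=OGOW
After move 3 (R): R=YBRR U=WYRG F=YOGB D=OWYW B=RBGB
After move 4 (U): U=RWGY F=YBGB R=RBRR B=OGGB L=YOOW
After move 5 (U): U=GRYW F=RBGB R=OGRR B=YOGB L=YBOW
After move 6 (R'): R=GROR U=GGYY F=RRGW D=OBYB B=WOWB
Query: L face = YBOW

Answer: Y B O W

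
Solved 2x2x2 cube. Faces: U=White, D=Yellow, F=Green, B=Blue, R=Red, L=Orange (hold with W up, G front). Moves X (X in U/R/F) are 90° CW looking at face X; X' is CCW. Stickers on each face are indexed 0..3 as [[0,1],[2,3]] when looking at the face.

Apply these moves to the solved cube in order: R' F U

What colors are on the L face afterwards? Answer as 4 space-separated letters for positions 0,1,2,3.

Answer: G G O G

Derivation:
After move 1 (R'): R=RRRR U=WBWB F=GWGW D=YGYG B=YBYB
After move 2 (F): F=GGWW U=WBOO R=WRBR D=RRYG L=OYOG
After move 3 (U): U=OWOB F=WRWW R=YBBR B=OYYB L=GGOG
Query: L face = GGOG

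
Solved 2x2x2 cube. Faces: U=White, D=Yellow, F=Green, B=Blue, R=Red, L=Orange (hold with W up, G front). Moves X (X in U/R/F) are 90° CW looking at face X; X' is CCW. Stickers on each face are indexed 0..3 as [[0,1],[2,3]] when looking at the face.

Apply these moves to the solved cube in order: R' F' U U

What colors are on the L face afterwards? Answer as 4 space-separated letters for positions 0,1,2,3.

Answer: G R O W

Derivation:
After move 1 (R'): R=RRRR U=WBWB F=GWGW D=YGYG B=YBYB
After move 2 (F'): F=WWGG U=WBRR R=GRYR D=OOYG L=OBOW
After move 3 (U): U=RWRB F=GRGG R=YBYR B=OBYB L=WWOW
After move 4 (U): U=RRBW F=YBGG R=OBYR B=WWYB L=GROW
Query: L face = GROW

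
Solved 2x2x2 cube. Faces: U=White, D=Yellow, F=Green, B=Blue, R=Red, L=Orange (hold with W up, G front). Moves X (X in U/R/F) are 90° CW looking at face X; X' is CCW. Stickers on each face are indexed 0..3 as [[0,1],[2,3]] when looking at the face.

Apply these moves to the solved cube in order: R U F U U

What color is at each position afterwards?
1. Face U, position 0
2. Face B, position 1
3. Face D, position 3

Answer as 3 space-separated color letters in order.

After move 1 (R): R=RRRR U=WGWG F=GYGY D=YBYB B=WBWB
After move 2 (U): U=WWGG F=RRGY R=WBRR B=OOWB L=GYOO
After move 3 (F): F=GRYR U=WWOY R=GBGR D=RWYB L=GYOB
After move 4 (U): U=OWYW F=GBYR R=OOGR B=GYWB L=GROB
After move 5 (U): U=YOWW F=OOYR R=GYGR B=GRWB L=GBOB
Query 1: U[0] = Y
Query 2: B[1] = R
Query 3: D[3] = B

Answer: Y R B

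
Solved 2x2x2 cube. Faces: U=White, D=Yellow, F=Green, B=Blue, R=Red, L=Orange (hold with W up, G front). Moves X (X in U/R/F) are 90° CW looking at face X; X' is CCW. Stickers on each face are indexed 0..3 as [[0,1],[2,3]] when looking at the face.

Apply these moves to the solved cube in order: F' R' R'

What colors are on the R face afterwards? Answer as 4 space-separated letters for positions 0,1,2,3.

After move 1 (F'): F=GGGG U=WWRR R=YRYR D=OOYY L=OWOW
After move 2 (R'): R=RRYY U=WBRB F=GWGR D=OGYG B=YBOB
After move 3 (R'): R=RYRY U=WORY F=GBGB D=OWYR B=GBGB
Query: R face = RYRY

Answer: R Y R Y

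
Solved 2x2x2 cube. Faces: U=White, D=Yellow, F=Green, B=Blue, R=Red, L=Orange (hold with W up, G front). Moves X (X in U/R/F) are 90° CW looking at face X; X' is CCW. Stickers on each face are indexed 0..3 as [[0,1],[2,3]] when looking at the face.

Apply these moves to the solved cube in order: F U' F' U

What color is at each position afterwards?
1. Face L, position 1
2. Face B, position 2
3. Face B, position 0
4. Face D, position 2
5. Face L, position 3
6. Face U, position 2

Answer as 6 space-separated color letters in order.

Answer: G B B Y W W

Derivation:
After move 1 (F): F=GGGG U=WWOO R=WRWR D=RRYY L=OYOY
After move 2 (U'): U=WOWO F=OYGG R=GGWR B=WRBB L=BBOY
After move 3 (F'): F=YGOG U=WOGW R=RGRR D=BYYY L=BOOW
After move 4 (U): U=GWWO F=RGOG R=WRRR B=BOBB L=YGOW
Query 1: L[1] = G
Query 2: B[2] = B
Query 3: B[0] = B
Query 4: D[2] = Y
Query 5: L[3] = W
Query 6: U[2] = W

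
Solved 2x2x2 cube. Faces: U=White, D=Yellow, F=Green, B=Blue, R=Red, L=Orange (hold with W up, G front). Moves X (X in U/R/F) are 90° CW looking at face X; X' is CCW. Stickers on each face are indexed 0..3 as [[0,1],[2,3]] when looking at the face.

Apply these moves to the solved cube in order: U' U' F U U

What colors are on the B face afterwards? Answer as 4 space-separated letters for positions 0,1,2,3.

After move 1 (U'): U=WWWW F=OOGG R=GGRR B=RRBB L=BBOO
After move 2 (U'): U=WWWW F=BBGG R=OORR B=GGBB L=RROO
After move 3 (F): F=GBGB U=WWOR R=WOWR D=ROYY L=RYOY
After move 4 (U): U=OWRW F=WOGB R=GGWR B=RYBB L=GBOY
After move 5 (U): U=ROWW F=GGGB R=RYWR B=GBBB L=WOOY
Query: B face = GBBB

Answer: G B B B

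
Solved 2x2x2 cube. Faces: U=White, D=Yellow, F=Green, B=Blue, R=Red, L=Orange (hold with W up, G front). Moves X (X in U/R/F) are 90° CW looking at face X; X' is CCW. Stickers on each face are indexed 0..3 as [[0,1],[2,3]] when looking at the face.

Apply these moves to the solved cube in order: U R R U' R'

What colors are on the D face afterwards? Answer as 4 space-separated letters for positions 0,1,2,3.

Answer: Y G Y O

Derivation:
After move 1 (U): U=WWWW F=RRGG R=BBRR B=OOBB L=GGOO
After move 2 (R): R=RBRB U=WRWG F=RYGY D=YBYO B=WOWB
After move 3 (R): R=RRBB U=WYWY F=RBGO D=YWYW B=GORB
After move 4 (U'): U=YYWW F=GGGO R=RBBB B=RRRB L=GOOO
After move 5 (R'): R=BBRB U=YRWR F=GYGW D=YGYO B=WRWB
Query: D face = YGYO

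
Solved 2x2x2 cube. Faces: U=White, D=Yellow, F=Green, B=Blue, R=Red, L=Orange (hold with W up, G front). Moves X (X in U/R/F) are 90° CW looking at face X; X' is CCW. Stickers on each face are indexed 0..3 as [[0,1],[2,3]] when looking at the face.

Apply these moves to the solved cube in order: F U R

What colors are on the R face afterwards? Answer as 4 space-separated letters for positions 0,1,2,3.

Answer: W B R B

Derivation:
After move 1 (F): F=GGGG U=WWOO R=WRWR D=RRYY L=OYOY
After move 2 (U): U=OWOW F=WRGG R=BBWR B=OYBB L=GGOY
After move 3 (R): R=WBRB U=OROG F=WRGY D=RBYO B=WYWB
Query: R face = WBRB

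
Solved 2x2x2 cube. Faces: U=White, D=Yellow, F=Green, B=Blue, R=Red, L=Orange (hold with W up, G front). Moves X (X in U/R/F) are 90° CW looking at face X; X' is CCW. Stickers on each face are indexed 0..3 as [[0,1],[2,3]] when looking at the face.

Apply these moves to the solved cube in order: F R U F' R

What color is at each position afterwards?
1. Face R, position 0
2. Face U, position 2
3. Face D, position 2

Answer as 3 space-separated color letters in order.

Answer: R O Y

Derivation:
After move 1 (F): F=GGGG U=WWOO R=WRWR D=RRYY L=OYOY
After move 2 (R): R=WWRR U=WGOG F=GRGY D=RBYB B=OBWB
After move 3 (U): U=OWGG F=WWGY R=OBRR B=OYWB L=GROY
After move 4 (F'): F=WYWG U=OWOR R=BBRR D=RYYB L=GGOG
After move 5 (R): R=RBRB U=OYOG F=WYWB D=RWYO B=RYWB
Query 1: R[0] = R
Query 2: U[2] = O
Query 3: D[2] = Y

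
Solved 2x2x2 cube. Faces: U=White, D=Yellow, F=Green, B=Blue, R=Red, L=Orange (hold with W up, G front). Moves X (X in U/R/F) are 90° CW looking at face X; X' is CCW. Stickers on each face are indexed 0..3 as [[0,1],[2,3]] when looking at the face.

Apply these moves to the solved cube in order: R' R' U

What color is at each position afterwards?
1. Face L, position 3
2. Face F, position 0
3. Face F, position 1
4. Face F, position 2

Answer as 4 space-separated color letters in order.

After move 1 (R'): R=RRRR U=WBWB F=GWGW D=YGYG B=YBYB
After move 2 (R'): R=RRRR U=WYWY F=GBGB D=YWYW B=GBGB
After move 3 (U): U=WWYY F=RRGB R=GBRR B=OOGB L=GBOO
Query 1: L[3] = O
Query 2: F[0] = R
Query 3: F[1] = R
Query 4: F[2] = G

Answer: O R R G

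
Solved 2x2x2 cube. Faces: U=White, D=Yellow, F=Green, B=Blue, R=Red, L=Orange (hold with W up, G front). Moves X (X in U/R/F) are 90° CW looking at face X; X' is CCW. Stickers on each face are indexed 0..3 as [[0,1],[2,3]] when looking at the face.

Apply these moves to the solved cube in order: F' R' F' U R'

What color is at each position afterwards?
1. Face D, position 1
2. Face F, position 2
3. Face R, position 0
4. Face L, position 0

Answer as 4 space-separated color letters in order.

Answer: R G B W

Derivation:
After move 1 (F'): F=GGGG U=WWRR R=YRYR D=OOYY L=OWOW
After move 2 (R'): R=RRYY U=WBRB F=GWGR D=OGYG B=YBOB
After move 3 (F'): F=WRGG U=WBRY R=GROY D=WWYG L=OBOR
After move 4 (U): U=RWYB F=GRGG R=YBOY B=OBOB L=WROR
After move 5 (R'): R=BYYO U=ROYO F=GWGB D=WRYG B=GBWB
Query 1: D[1] = R
Query 2: F[2] = G
Query 3: R[0] = B
Query 4: L[0] = W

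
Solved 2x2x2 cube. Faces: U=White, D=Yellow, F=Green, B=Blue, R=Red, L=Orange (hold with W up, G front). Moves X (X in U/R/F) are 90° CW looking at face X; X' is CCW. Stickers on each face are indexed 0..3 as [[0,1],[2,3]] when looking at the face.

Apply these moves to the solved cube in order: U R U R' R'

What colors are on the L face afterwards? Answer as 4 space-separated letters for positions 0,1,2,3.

Answer: R Y O O

Derivation:
After move 1 (U): U=WWWW F=RRGG R=BBRR B=OOBB L=GGOO
After move 2 (R): R=RBRB U=WRWG F=RYGY D=YBYO B=WOWB
After move 3 (U): U=WWGR F=RBGY R=WORB B=GGWB L=RYOO
After move 4 (R'): R=OBWR U=WWGG F=RWGR D=YBYY B=OGBB
After move 5 (R'): R=BROW U=WBGO F=RWGG D=YWYR B=YGBB
Query: L face = RYOO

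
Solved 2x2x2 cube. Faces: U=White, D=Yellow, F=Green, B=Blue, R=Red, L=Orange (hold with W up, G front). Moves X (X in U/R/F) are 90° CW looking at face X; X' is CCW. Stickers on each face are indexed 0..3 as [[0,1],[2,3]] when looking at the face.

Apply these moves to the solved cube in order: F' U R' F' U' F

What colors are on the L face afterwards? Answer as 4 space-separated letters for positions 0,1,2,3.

Answer: Y G O W

Derivation:
After move 1 (F'): F=GGGG U=WWRR R=YRYR D=OOYY L=OWOW
After move 2 (U): U=RWRW F=YRGG R=BBYR B=OWBB L=GGOW
After move 3 (R'): R=BRBY U=RBRO F=YWGW D=ORYG B=YWOB
After move 4 (F'): F=WWYG U=RBBB R=RROY D=GWYG L=GOOR
After move 5 (U'): U=BBRB F=GOYG R=WWOY B=RROB L=YWOR
After move 6 (F): F=YGGO U=BBRW R=RWBY D=OWYG L=YGOW
Query: L face = YGOW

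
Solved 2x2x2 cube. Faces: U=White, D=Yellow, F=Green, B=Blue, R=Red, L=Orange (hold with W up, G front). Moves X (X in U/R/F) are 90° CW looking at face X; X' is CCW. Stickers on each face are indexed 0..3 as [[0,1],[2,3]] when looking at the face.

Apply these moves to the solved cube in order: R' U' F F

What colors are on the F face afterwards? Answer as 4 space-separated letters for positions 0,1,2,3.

After move 1 (R'): R=RRRR U=WBWB F=GWGW D=YGYG B=YBYB
After move 2 (U'): U=BBWW F=OOGW R=GWRR B=RRYB L=YBOO
After move 3 (F): F=GOWO U=BBOB R=WWWR D=RGYG L=YYOG
After move 4 (F): F=WGOO U=BBGY R=OWBR D=WWYG L=YROG
Query: F face = WGOO

Answer: W G O O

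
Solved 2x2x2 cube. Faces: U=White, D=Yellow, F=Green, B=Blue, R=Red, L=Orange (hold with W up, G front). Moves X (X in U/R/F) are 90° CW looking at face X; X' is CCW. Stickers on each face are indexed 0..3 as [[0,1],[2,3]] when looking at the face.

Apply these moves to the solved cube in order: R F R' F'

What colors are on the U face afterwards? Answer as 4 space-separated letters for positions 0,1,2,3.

Answer: W W R W

Derivation:
After move 1 (R): R=RRRR U=WGWG F=GYGY D=YBYB B=WBWB
After move 2 (F): F=GGYY U=WGOO R=WRGR D=RRYB L=OYOB
After move 3 (R'): R=RRWG U=WWOW F=GGYO D=RGYY B=BBRB
After move 4 (F'): F=GOGY U=WWRW R=GRRG D=YBYY L=OWOO
Query: U face = WWRW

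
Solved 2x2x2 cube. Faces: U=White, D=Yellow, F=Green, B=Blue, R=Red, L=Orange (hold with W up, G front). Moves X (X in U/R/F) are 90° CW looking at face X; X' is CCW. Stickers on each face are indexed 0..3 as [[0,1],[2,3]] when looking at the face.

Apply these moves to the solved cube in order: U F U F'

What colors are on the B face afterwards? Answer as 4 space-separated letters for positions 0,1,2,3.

After move 1 (U): U=WWWW F=RRGG R=BBRR B=OOBB L=GGOO
After move 2 (F): F=GRGR U=WWOG R=WBWR D=RBYY L=GYOY
After move 3 (U): U=OWGW F=WBGR R=OOWR B=GYBB L=GROY
After move 4 (F'): F=BRWG U=OWOW R=BORR D=RYYY L=GWOG
Query: B face = GYBB

Answer: G Y B B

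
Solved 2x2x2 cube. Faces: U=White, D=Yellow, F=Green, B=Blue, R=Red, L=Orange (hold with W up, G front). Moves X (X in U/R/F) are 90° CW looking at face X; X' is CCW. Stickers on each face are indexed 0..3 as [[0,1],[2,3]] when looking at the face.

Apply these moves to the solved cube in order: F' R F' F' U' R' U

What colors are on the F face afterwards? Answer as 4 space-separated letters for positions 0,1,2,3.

After move 1 (F'): F=GGGG U=WWRR R=YRYR D=OOYY L=OWOW
After move 2 (R): R=YYRR U=WGRG F=GOGY D=OBYB B=RBWB
After move 3 (F'): F=OYGG U=WGYR R=BYOR D=WWYB L=OGOR
After move 4 (F'): F=YGOG U=WGBO R=WYWR D=GRYB L=OROY
After move 5 (U'): U=GOWB F=OROG R=YGWR B=WYWB L=RBOY
After move 6 (R'): R=GRYW U=GWWW F=OOOB D=GRYG B=BYRB
After move 7 (U): U=WGWW F=GROB R=BYYW B=RBRB L=OOOY
Query: F face = GROB

Answer: G R O B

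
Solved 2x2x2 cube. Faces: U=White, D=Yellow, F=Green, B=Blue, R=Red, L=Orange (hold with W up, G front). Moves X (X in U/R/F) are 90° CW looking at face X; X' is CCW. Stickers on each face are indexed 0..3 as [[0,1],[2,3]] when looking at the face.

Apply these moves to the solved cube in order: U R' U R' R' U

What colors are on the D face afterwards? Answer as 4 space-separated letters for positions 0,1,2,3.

Answer: Y W Y B

Derivation:
After move 1 (U): U=WWWW F=RRGG R=BBRR B=OOBB L=GGOO
After move 2 (R'): R=BRBR U=WBWO F=RWGW D=YRYG B=YOYB
After move 3 (U): U=WWOB F=BRGW R=YOBR B=GGYB L=RWOO
After move 4 (R'): R=ORYB U=WYOG F=BWGB D=YRYW B=GGRB
After move 5 (R'): R=RBOY U=WROG F=BYGG D=YWYB B=WGRB
After move 6 (U): U=OWGR F=RBGG R=WGOY B=RWRB L=BYOO
Query: D face = YWYB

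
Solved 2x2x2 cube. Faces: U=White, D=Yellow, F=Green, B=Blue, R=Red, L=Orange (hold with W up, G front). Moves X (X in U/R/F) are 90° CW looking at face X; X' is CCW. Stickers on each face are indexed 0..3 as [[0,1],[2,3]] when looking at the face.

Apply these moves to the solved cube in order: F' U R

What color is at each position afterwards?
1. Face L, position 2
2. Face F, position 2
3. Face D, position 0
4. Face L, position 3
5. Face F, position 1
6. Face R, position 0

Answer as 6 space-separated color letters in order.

After move 1 (F'): F=GGGG U=WWRR R=YRYR D=OOYY L=OWOW
After move 2 (U): U=RWRW F=YRGG R=BBYR B=OWBB L=GGOW
After move 3 (R): R=YBRB U=RRRG F=YOGY D=OBYO B=WWWB
Query 1: L[2] = O
Query 2: F[2] = G
Query 3: D[0] = O
Query 4: L[3] = W
Query 5: F[1] = O
Query 6: R[0] = Y

Answer: O G O W O Y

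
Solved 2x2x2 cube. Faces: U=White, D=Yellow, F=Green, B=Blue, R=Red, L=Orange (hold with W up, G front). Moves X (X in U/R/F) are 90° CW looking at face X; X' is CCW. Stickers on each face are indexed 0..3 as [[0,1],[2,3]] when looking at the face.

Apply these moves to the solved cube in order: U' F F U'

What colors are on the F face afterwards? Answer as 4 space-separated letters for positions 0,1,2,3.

After move 1 (U'): U=WWWW F=OOGG R=GGRR B=RRBB L=BBOO
After move 2 (F): F=GOGO U=WWOB R=WGWR D=RGYY L=BYOY
After move 3 (F): F=GGOO U=WWYY R=OGBR D=WWYY L=BROG
After move 4 (U'): U=WYWY F=BROO R=GGBR B=OGBB L=RROG
Query: F face = BROO

Answer: B R O O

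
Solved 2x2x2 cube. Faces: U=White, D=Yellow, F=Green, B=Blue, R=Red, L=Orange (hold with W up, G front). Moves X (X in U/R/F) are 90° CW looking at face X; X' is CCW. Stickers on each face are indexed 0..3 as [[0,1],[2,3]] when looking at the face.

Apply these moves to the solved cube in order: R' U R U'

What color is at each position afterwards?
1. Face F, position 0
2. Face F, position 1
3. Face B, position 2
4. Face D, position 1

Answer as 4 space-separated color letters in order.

After move 1 (R'): R=RRRR U=WBWB F=GWGW D=YGYG B=YBYB
After move 2 (U): U=WWBB F=RRGW R=YBRR B=OOYB L=GWOO
After move 3 (R): R=RYRB U=WRBW F=RGGG D=YYYO B=BOWB
After move 4 (U'): U=RWWB F=GWGG R=RGRB B=RYWB L=BOOO
Query 1: F[0] = G
Query 2: F[1] = W
Query 3: B[2] = W
Query 4: D[1] = Y

Answer: G W W Y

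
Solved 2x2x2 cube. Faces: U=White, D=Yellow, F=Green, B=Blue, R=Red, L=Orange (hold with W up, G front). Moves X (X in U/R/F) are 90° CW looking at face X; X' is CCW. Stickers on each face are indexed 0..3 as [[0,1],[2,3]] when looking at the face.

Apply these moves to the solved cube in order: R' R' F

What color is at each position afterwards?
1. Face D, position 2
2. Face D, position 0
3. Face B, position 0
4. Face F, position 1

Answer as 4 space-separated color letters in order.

After move 1 (R'): R=RRRR U=WBWB F=GWGW D=YGYG B=YBYB
After move 2 (R'): R=RRRR U=WYWY F=GBGB D=YWYW B=GBGB
After move 3 (F): F=GGBB U=WYOO R=WRYR D=RRYW L=OYOW
Query 1: D[2] = Y
Query 2: D[0] = R
Query 3: B[0] = G
Query 4: F[1] = G

Answer: Y R G G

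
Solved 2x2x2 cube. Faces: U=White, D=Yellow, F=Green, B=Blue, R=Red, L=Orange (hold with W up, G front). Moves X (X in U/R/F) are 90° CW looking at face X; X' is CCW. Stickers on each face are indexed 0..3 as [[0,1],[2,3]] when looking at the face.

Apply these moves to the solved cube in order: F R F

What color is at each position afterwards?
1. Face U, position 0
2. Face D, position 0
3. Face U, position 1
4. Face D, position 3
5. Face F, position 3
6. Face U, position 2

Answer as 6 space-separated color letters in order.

Answer: W R G B R Y

Derivation:
After move 1 (F): F=GGGG U=WWOO R=WRWR D=RRYY L=OYOY
After move 2 (R): R=WWRR U=WGOG F=GRGY D=RBYB B=OBWB
After move 3 (F): F=GGYR U=WGYY R=OWGR D=RWYB L=OROB
Query 1: U[0] = W
Query 2: D[0] = R
Query 3: U[1] = G
Query 4: D[3] = B
Query 5: F[3] = R
Query 6: U[2] = Y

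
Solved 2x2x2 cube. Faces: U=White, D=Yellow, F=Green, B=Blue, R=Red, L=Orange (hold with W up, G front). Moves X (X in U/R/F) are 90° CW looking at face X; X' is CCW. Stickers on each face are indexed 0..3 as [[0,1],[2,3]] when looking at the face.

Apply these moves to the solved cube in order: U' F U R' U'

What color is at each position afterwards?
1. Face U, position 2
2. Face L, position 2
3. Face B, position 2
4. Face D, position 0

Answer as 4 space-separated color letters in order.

Answer: O O G R

Derivation:
After move 1 (U'): U=WWWW F=OOGG R=GGRR B=RRBB L=BBOO
After move 2 (F): F=GOGO U=WWOB R=WGWR D=RGYY L=BYOY
After move 3 (U): U=OWBW F=WGGO R=RRWR B=BYBB L=GOOY
After move 4 (R'): R=RRRW U=OBBB F=WWGW D=RGYO B=YYGB
After move 5 (U'): U=BBOB F=GOGW R=WWRW B=RRGB L=YYOY
Query 1: U[2] = O
Query 2: L[2] = O
Query 3: B[2] = G
Query 4: D[0] = R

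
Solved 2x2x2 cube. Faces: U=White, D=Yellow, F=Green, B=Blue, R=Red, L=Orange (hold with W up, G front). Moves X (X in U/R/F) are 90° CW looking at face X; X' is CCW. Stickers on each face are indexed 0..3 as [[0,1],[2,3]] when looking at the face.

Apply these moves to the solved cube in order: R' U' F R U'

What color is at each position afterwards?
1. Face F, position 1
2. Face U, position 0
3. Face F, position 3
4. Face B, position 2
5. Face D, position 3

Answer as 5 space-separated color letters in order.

After move 1 (R'): R=RRRR U=WBWB F=GWGW D=YGYG B=YBYB
After move 2 (U'): U=BBWW F=OOGW R=GWRR B=RRYB L=YBOO
After move 3 (F): F=GOWO U=BBOB R=WWWR D=RGYG L=YYOG
After move 4 (R): R=WWRW U=BOOO F=GGWG D=RYYR B=BRBB
After move 5 (U'): U=OOBO F=YYWG R=GGRW B=WWBB L=BROG
Query 1: F[1] = Y
Query 2: U[0] = O
Query 3: F[3] = G
Query 4: B[2] = B
Query 5: D[3] = R

Answer: Y O G B R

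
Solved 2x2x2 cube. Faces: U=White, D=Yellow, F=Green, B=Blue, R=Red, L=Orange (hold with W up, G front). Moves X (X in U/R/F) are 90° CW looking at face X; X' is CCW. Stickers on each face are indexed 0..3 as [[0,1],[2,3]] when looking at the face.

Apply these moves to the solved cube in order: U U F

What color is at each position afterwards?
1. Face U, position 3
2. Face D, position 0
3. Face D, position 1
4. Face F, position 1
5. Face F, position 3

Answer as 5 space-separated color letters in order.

After move 1 (U): U=WWWW F=RRGG R=BBRR B=OOBB L=GGOO
After move 2 (U): U=WWWW F=BBGG R=OORR B=GGBB L=RROO
After move 3 (F): F=GBGB U=WWOR R=WOWR D=ROYY L=RYOY
Query 1: U[3] = R
Query 2: D[0] = R
Query 3: D[1] = O
Query 4: F[1] = B
Query 5: F[3] = B

Answer: R R O B B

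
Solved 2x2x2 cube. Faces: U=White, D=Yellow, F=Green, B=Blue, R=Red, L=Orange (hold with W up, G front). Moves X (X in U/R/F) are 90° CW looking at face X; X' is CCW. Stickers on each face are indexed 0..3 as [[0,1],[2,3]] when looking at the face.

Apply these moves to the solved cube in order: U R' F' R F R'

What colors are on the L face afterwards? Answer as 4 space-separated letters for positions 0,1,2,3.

After move 1 (U): U=WWWW F=RRGG R=BBRR B=OOBB L=GGOO
After move 2 (R'): R=BRBR U=WBWO F=RWGW D=YRYG B=YOYB
After move 3 (F'): F=WWRG U=WBBB R=RRYR D=GOYG L=GOOW
After move 4 (R): R=YRRR U=WWBG F=WORG D=GYYY B=BOBB
After move 5 (F): F=RWGO U=WWWO R=BRGR D=RYYY L=GGOY
After move 6 (R'): R=RRBG U=WBWB F=RWGO D=RWYO B=YOYB
Query: L face = GGOY

Answer: G G O Y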